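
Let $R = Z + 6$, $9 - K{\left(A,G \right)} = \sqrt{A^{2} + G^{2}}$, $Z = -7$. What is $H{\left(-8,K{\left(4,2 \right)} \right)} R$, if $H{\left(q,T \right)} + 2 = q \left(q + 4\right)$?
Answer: $-30$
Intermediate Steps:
$K{\left(A,G \right)} = 9 - \sqrt{A^{2} + G^{2}}$
$H{\left(q,T \right)} = -2 + q \left(4 + q\right)$ ($H{\left(q,T \right)} = -2 + q \left(q + 4\right) = -2 + q \left(4 + q\right)$)
$R = -1$ ($R = -7 + 6 = -1$)
$H{\left(-8,K{\left(4,2 \right)} \right)} R = \left(-2 + \left(-8\right)^{2} + 4 \left(-8\right)\right) \left(-1\right) = \left(-2 + 64 - 32\right) \left(-1\right) = 30 \left(-1\right) = -30$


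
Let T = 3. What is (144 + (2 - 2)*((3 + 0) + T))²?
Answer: 20736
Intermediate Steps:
(144 + (2 - 2)*((3 + 0) + T))² = (144 + (2 - 2)*((3 + 0) + 3))² = (144 + 0*(3 + 3))² = (144 + 0*6)² = (144 + 0)² = 144² = 20736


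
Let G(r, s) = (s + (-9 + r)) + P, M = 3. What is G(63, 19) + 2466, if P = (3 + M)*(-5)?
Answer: 2509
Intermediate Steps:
P = -30 (P = (3 + 3)*(-5) = 6*(-5) = -30)
G(r, s) = -39 + r + s (G(r, s) = (s + (-9 + r)) - 30 = (-9 + r + s) - 30 = -39 + r + s)
G(63, 19) + 2466 = (-39 + 63 + 19) + 2466 = 43 + 2466 = 2509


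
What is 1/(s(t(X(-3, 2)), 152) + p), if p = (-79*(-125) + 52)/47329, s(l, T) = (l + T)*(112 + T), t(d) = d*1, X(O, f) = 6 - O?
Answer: 47329/2011681743 ≈ 2.3527e-5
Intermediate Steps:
t(d) = d
s(l, T) = (112 + T)*(T + l) (s(l, T) = (T + l)*(112 + T) = (112 + T)*(T + l))
p = 9927/47329 (p = (9875 + 52)*(1/47329) = 9927*(1/47329) = 9927/47329 ≈ 0.20974)
1/(s(t(X(-3, 2)), 152) + p) = 1/((152² + 112*152 + 112*(6 - 1*(-3)) + 152*(6 - 1*(-3))) + 9927/47329) = 1/((23104 + 17024 + 112*(6 + 3) + 152*(6 + 3)) + 9927/47329) = 1/((23104 + 17024 + 112*9 + 152*9) + 9927/47329) = 1/((23104 + 17024 + 1008 + 1368) + 9927/47329) = 1/(42504 + 9927/47329) = 1/(2011681743/47329) = 47329/2011681743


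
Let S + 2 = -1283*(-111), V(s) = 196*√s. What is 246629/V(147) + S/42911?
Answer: 142411/42911 + 246629*√3/4116 ≈ 107.10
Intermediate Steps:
S = 142411 (S = -2 - 1283*(-111) = -2 + 142413 = 142411)
246629/V(147) + S/42911 = 246629/((196*√147)) + 142411/42911 = 246629/((196*(7*√3))) + 142411*(1/42911) = 246629/((1372*√3)) + 142411/42911 = 246629*(√3/4116) + 142411/42911 = 246629*√3/4116 + 142411/42911 = 142411/42911 + 246629*√3/4116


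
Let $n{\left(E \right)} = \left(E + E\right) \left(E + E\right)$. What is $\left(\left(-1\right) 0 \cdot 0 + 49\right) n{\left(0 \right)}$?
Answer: $0$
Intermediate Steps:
$n{\left(E \right)} = 4 E^{2}$ ($n{\left(E \right)} = 2 E 2 E = 4 E^{2}$)
$\left(\left(-1\right) 0 \cdot 0 + 49\right) n{\left(0 \right)} = \left(\left(-1\right) 0 \cdot 0 + 49\right) 4 \cdot 0^{2} = \left(0 \cdot 0 + 49\right) 4 \cdot 0 = \left(0 + 49\right) 0 = 49 \cdot 0 = 0$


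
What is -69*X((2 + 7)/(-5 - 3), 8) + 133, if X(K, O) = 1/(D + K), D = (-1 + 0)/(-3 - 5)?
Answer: 202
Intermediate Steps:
D = 1/8 (D = -1/(-8) = -1*(-1/8) = 1/8 ≈ 0.12500)
X(K, O) = 1/(1/8 + K)
-69*X((2 + 7)/(-5 - 3), 8) + 133 = -552/(1 + 8*((2 + 7)/(-5 - 3))) + 133 = -552/(1 + 8*(9/(-8))) + 133 = -552/(1 + 8*(9*(-1/8))) + 133 = -552/(1 + 8*(-9/8)) + 133 = -552/(1 - 9) + 133 = -552/(-8) + 133 = -552*(-1)/8 + 133 = -69*(-1) + 133 = 69 + 133 = 202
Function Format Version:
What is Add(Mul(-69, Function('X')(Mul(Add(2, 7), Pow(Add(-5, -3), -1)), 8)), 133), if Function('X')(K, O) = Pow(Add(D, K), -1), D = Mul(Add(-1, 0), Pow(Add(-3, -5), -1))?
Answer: 202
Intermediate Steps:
D = Rational(1, 8) (D = Mul(-1, Pow(-8, -1)) = Mul(-1, Rational(-1, 8)) = Rational(1, 8) ≈ 0.12500)
Function('X')(K, O) = Pow(Add(Rational(1, 8), K), -1)
Add(Mul(-69, Function('X')(Mul(Add(2, 7), Pow(Add(-5, -3), -1)), 8)), 133) = Add(Mul(-69, Mul(8, Pow(Add(1, Mul(8, Mul(Add(2, 7), Pow(Add(-5, -3), -1)))), -1))), 133) = Add(Mul(-69, Mul(8, Pow(Add(1, Mul(8, Mul(9, Pow(-8, -1)))), -1))), 133) = Add(Mul(-69, Mul(8, Pow(Add(1, Mul(8, Mul(9, Rational(-1, 8)))), -1))), 133) = Add(Mul(-69, Mul(8, Pow(Add(1, Mul(8, Rational(-9, 8))), -1))), 133) = Add(Mul(-69, Mul(8, Pow(Add(1, -9), -1))), 133) = Add(Mul(-69, Mul(8, Pow(-8, -1))), 133) = Add(Mul(-69, Mul(8, Rational(-1, 8))), 133) = Add(Mul(-69, -1), 133) = Add(69, 133) = 202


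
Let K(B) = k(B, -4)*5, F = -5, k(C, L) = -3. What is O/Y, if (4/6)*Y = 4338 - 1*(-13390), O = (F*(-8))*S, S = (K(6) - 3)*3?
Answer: -45/554 ≈ -0.081227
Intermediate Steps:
K(B) = -15 (K(B) = -3*5 = -15)
S = -54 (S = (-15 - 3)*3 = -18*3 = -54)
O = -2160 (O = -5*(-8)*(-54) = 40*(-54) = -2160)
Y = 26592 (Y = 3*(4338 - 1*(-13390))/2 = 3*(4338 + 13390)/2 = (3/2)*17728 = 26592)
O/Y = -2160/26592 = -2160*1/26592 = -45/554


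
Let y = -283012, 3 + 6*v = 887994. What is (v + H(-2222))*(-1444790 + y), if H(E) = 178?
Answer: -256019653053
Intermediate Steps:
v = 295997/2 (v = -½ + (⅙)*887994 = -½ + 147999 = 295997/2 ≈ 1.4800e+5)
(v + H(-2222))*(-1444790 + y) = (295997/2 + 178)*(-1444790 - 283012) = (296353/2)*(-1727802) = -256019653053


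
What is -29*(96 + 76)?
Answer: -4988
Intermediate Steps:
-29*(96 + 76) = -29*172 = -4988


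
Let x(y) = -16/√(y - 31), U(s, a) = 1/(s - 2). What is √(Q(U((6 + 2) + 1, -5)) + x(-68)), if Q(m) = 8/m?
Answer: 2*√(15246 + 132*I*√11)/33 ≈ 7.4841 + 0.10743*I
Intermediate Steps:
U(s, a) = 1/(-2 + s)
x(y) = -16/√(-31 + y)
√(Q(U((6 + 2) + 1, -5)) + x(-68)) = √(8/(1/(-2 + ((6 + 2) + 1))) - 16/√(-31 - 68)) = √(8/(1/(-2 + (8 + 1))) - (-16)*I*√11/33) = √(8/(1/(-2 + 9)) - (-16)*I*√11/33) = √(8/(1/7) + 16*I*√11/33) = √(8/(⅐) + 16*I*√11/33) = √(8*7 + 16*I*√11/33) = √(56 + 16*I*√11/33)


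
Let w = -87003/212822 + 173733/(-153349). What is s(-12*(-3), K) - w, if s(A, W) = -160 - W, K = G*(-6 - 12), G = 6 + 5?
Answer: 184355082991/4662291554 ≈ 39.542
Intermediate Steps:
w = -7188003939/4662291554 (w = -87003*1/212822 + 173733*(-1/153349) = -87003/212822 - 24819/21907 = -7188003939/4662291554 ≈ -1.5417)
G = 11
K = -198 (K = 11*(-6 - 12) = 11*(-18) = -198)
s(-12*(-3), K) - w = (-160 - 1*(-198)) - 1*(-7188003939/4662291554) = (-160 + 198) + 7188003939/4662291554 = 38 + 7188003939/4662291554 = 184355082991/4662291554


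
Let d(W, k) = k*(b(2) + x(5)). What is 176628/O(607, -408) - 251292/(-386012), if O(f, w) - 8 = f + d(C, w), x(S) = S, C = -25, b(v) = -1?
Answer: -5660413631/32714517 ≈ -173.02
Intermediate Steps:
d(W, k) = 4*k (d(W, k) = k*(-1 + 5) = k*4 = 4*k)
O(f, w) = 8 + f + 4*w (O(f, w) = 8 + (f + 4*w) = 8 + f + 4*w)
176628/O(607, -408) - 251292/(-386012) = 176628/(8 + 607 + 4*(-408)) - 251292/(-386012) = 176628/(8 + 607 - 1632) - 251292*(-1/386012) = 176628/(-1017) + 62823/96503 = 176628*(-1/1017) + 62823/96503 = -58876/339 + 62823/96503 = -5660413631/32714517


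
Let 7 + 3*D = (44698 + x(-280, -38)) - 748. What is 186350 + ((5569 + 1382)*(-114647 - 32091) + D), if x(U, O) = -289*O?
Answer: -3059313539/3 ≈ -1.0198e+9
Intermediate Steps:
D = 54925/3 (D = -7/3 + ((44698 - 289*(-38)) - 748)/3 = -7/3 + ((44698 + 10982) - 748)/3 = -7/3 + (55680 - 748)/3 = -7/3 + (⅓)*54932 = -7/3 + 54932/3 = 54925/3 ≈ 18308.)
186350 + ((5569 + 1382)*(-114647 - 32091) + D) = 186350 + ((5569 + 1382)*(-114647 - 32091) + 54925/3) = 186350 + (6951*(-146738) + 54925/3) = 186350 + (-1019975838 + 54925/3) = 186350 - 3059872589/3 = -3059313539/3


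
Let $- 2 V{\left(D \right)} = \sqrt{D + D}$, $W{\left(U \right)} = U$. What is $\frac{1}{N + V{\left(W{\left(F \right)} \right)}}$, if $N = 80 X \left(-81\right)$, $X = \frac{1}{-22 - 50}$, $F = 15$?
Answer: $\frac{12}{1079} + \frac{\sqrt{30}}{16185} \approx 0.01146$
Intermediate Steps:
$V{\left(D \right)} = - \frac{\sqrt{2} \sqrt{D}}{2}$ ($V{\left(D \right)} = - \frac{\sqrt{D + D}}{2} = - \frac{\sqrt{2 D}}{2} = - \frac{\sqrt{2} \sqrt{D}}{2}$)
$X = - \frac{1}{72}$ ($X = \frac{1}{-72} = - \frac{1}{72} \approx -0.013889$)
$N = 90$ ($N = 80 \left(- \frac{1}{72}\right) \left(-81\right) = \left(- \frac{10}{9}\right) \left(-81\right) = 90$)
$\frac{1}{N + V{\left(W{\left(F \right)} \right)}} = \frac{1}{90 - \frac{\sqrt{2} \sqrt{15}}{2}} = \frac{1}{90 - \frac{\sqrt{30}}{2}}$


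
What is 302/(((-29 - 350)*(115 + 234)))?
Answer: -302/132271 ≈ -0.0022832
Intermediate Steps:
302/(((-29 - 350)*(115 + 234))) = 302/((-379*349)) = 302/(-132271) = 302*(-1/132271) = -302/132271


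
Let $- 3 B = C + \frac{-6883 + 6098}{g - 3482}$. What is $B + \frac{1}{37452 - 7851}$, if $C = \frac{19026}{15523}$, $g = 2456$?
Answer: $- \frac{5488236047}{8270933814} \approx -0.66356$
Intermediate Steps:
$C = \frac{19026}{15523}$ ($C = 19026 \cdot \frac{1}{15523} = \frac{19026}{15523} \approx 1.2257$)
$B = - \frac{1668749}{2514726}$ ($B = - \frac{\frac{19026}{15523} + \frac{-6883 + 6098}{2456 - 3482}}{3} = - \frac{\frac{19026}{15523} - \frac{785}{-1026}}{3} = - \frac{\frac{19026}{15523} - - \frac{785}{1026}}{3} = - \frac{\frac{19026}{15523} + \frac{785}{1026}}{3} = \left(- \frac{1}{3}\right) \frac{1668749}{838242} = - \frac{1668749}{2514726} \approx -0.66359$)
$B + \frac{1}{37452 - 7851} = - \frac{1668749}{2514726} + \frac{1}{37452 - 7851} = - \frac{1668749}{2514726} + \frac{1}{29601} = - \frac{5488236047}{8270933814}$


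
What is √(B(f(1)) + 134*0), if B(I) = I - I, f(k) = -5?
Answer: 0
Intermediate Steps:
B(I) = 0
√(B(f(1)) + 134*0) = √(0 + 134*0) = √(0 + 0) = √0 = 0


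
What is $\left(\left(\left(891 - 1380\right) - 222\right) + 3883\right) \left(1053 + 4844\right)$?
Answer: $18705284$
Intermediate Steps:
$\left(\left(\left(891 - 1380\right) - 222\right) + 3883\right) \left(1053 + 4844\right) = \left(\left(-489 - 222\right) + 3883\right) 5897 = \left(-711 + 3883\right) 5897 = 3172 \cdot 5897 = 18705284$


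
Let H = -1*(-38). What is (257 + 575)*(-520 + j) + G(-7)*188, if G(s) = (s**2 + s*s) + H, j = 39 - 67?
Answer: -430368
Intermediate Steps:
j = -28
H = 38
G(s) = 38 + 2*s**2 (G(s) = (s**2 + s*s) + 38 = (s**2 + s**2) + 38 = 2*s**2 + 38 = 38 + 2*s**2)
(257 + 575)*(-520 + j) + G(-7)*188 = (257 + 575)*(-520 - 28) + (38 + 2*(-7)**2)*188 = 832*(-548) + (38 + 2*49)*188 = -455936 + (38 + 98)*188 = -455936 + 136*188 = -455936 + 25568 = -430368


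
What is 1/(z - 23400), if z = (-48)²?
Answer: -1/21096 ≈ -4.7402e-5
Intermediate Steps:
z = 2304
1/(z - 23400) = 1/(2304 - 23400) = 1/(-21096) = -1/21096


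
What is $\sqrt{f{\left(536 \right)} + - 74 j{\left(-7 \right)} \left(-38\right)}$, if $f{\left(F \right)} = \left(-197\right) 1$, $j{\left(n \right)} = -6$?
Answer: $13 i \sqrt{101} \approx 130.65 i$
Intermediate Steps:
$f{\left(F \right)} = -197$
$\sqrt{f{\left(536 \right)} + - 74 j{\left(-7 \right)} \left(-38\right)} = \sqrt{-197 + \left(-74\right) \left(-6\right) \left(-38\right)} = \sqrt{-197 + 444 \left(-38\right)} = \sqrt{-197 - 16872} = \sqrt{-17069} = 13 i \sqrt{101}$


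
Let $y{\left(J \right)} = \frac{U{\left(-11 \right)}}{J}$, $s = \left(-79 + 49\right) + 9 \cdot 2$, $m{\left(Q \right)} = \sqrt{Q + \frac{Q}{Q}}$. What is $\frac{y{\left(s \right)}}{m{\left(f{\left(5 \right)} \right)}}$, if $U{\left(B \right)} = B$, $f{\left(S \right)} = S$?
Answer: $\frac{11 \sqrt{6}}{72} \approx 0.37423$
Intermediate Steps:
$m{\left(Q \right)} = \sqrt{1 + Q}$ ($m{\left(Q \right)} = \sqrt{Q + 1} = \sqrt{1 + Q}$)
$s = -12$ ($s = -30 + 18 = -12$)
$y{\left(J \right)} = - \frac{11}{J}$
$\frac{y{\left(s \right)}}{m{\left(f{\left(5 \right)} \right)}} = \frac{\left(-11\right) \frac{1}{-12}}{\sqrt{1 + 5}} = \frac{\left(-11\right) \left(- \frac{1}{12}\right)}{\sqrt{6}} = \frac{11 \frac{\sqrt{6}}{6}}{12} = \frac{11 \sqrt{6}}{72}$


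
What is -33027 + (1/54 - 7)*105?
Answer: -607681/18 ≈ -33760.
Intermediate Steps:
-33027 + (1/54 - 7)*105 = -33027 - 377/54*105 = -33027 - 13195/18 = -607681/18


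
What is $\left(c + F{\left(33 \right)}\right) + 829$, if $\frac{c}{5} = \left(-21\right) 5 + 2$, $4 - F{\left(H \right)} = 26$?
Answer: $292$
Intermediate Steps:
$F{\left(H \right)} = -22$ ($F{\left(H \right)} = 4 - 26 = -22$)
$c = -515$ ($c = 5 \left(\left(-21\right) 5 + 2\right) = 5 \left(-105 + 2\right) = 5 \left(-103\right) = -515$)
$\left(c + F{\left(33 \right)}\right) + 829 = \left(-515 - 22\right) + 829 = -537 + 829 = 292$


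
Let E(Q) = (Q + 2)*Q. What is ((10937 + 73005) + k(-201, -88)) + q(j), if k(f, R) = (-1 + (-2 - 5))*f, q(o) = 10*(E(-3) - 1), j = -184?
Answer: 85570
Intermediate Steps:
E(Q) = Q*(2 + Q) (E(Q) = (2 + Q)*Q = Q*(2 + Q))
q(o) = 20 (q(o) = 10*(-3*(2 - 3) - 1) = 10*(-3*(-1) - 1) = 10*(3 - 1) = 10*2 = 20)
k(f, R) = -8*f (k(f, R) = (-1 - 7)*f = -8*f)
((10937 + 73005) + k(-201, -88)) + q(j) = ((10937 + 73005) - 8*(-201)) + 20 = (83942 + 1608) + 20 = 85550 + 20 = 85570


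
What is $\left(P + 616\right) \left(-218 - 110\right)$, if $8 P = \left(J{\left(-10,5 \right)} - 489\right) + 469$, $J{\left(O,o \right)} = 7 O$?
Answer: $-198358$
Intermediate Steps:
$P = - \frac{45}{4}$ ($P = \frac{\left(7 \left(-10\right) - 489\right) + 469}{8} = \frac{\left(-70 - 489\right) + 469}{8} = \frac{-559 + 469}{8} = \frac{1}{8} \left(-90\right) = - \frac{45}{4} \approx -11.25$)
$\left(P + 616\right) \left(-218 - 110\right) = \left(- \frac{45}{4} + 616\right) \left(-218 - 110\right) = \frac{2419 \left(-218 - 110\right)}{4} = \frac{2419}{4} \left(-328\right) = -198358$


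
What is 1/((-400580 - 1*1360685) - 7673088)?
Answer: -1/9434353 ≈ -1.0600e-7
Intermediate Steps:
1/((-400580 - 1*1360685) - 7673088) = 1/((-400580 - 1360685) - 7673088) = 1/(-1761265 - 7673088) = 1/(-9434353) = -1/9434353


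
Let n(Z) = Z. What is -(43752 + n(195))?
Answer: -43947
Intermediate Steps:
-(43752 + n(195)) = -(43752 + 195) = -1*43947 = -43947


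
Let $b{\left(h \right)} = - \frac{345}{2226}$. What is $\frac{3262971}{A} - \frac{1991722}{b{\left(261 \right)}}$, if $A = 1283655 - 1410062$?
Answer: $\frac{186811186076003}{14536805} \approx 1.2851 \cdot 10^{7}$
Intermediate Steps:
$b{\left(h \right)} = - \frac{115}{742}$ ($b{\left(h \right)} = \left(-345\right) \frac{1}{2226} = - \frac{115}{742}$)
$A = -126407$ ($A = 1283655 - 1410062 = -126407$)
$\frac{3262971}{A} - \frac{1991722}{b{\left(261 \right)}} = \frac{3262971}{-126407} - \frac{1991722}{- \frac{115}{742}} = 3262971 \left(- \frac{1}{126407}\right) - - \frac{1477857724}{115} = - \frac{3262971}{126407} + \frac{1477857724}{115} = \frac{186811186076003}{14536805}$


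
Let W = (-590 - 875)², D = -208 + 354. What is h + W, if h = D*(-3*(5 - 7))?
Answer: 2147101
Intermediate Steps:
D = 146
W = 2146225 (W = (-1465)² = 2146225)
h = 876 (h = 146*(-3*(5 - 7)) = 146*(-3*(-2)) = 146*6 = 876)
h + W = 876 + 2146225 = 2147101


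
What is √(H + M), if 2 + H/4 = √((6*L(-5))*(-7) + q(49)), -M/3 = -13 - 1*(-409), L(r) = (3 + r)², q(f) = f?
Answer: 2*√(-299 + I*√119) ≈ 0.63076 + 34.589*I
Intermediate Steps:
M = -1188 (M = -3*(-13 - 1*(-409)) = -3*(-13 + 409) = -3*396 = -1188)
H = -8 + 4*I*√119 (H = -8 + 4*√((6*(3 - 5)²)*(-7) + 49) = -8 + 4*√((6*(-2)²)*(-7) + 49) = -8 + 4*√((6*4)*(-7) + 49) = -8 + 4*√(24*(-7) + 49) = -8 + 4*√(-168 + 49) = -8 + 4*√(-119) = -8 + 4*(I*√119) = -8 + 4*I*√119 ≈ -8.0 + 43.635*I)
√(H + M) = √((-8 + 4*I*√119) - 1188) = √(-1196 + 4*I*√119)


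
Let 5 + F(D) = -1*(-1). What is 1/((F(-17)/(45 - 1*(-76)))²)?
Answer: 14641/16 ≈ 915.06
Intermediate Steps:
F(D) = -4 (F(D) = -5 - 1*(-1) = -5 + 1 = -4)
1/((F(-17)/(45 - 1*(-76)))²) = 1/((-4/(45 - 1*(-76)))²) = 1/((-4/(45 + 76))²) = 1/((-4/121)²) = 1/(16/14641) = 14641/16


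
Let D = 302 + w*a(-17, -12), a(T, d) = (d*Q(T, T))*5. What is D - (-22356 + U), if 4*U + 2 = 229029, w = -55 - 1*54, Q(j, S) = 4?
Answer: -33755/4 ≈ -8438.8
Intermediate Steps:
a(T, d) = 20*d (a(T, d) = (d*4)*5 = (4*d)*5 = 20*d)
w = -109 (w = -55 - 54 = -109)
U = 229027/4 (U = -½ + (¼)*229029 = -½ + 229029/4 = 229027/4 ≈ 57257.)
D = 26462 (D = 302 - 2180*(-12) = 302 - 109*(-240) = 302 + 26160 = 26462)
D - (-22356 + U) = 26462 - (-22356 + 229027/4) = 26462 - 1*139603/4 = 26462 - 139603/4 = -33755/4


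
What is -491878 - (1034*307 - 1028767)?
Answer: 219451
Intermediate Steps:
-491878 - (1034*307 - 1028767) = -491878 - (317438 - 1028767) = -491878 - 1*(-711329) = -491878 + 711329 = 219451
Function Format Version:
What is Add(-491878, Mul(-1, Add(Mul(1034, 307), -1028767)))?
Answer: 219451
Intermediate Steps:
Add(-491878, Mul(-1, Add(Mul(1034, 307), -1028767))) = Add(-491878, Mul(-1, Add(317438, -1028767))) = Add(-491878, Mul(-1, -711329)) = Add(-491878, 711329) = 219451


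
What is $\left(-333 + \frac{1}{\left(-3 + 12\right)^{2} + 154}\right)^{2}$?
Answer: $\frac{6123688516}{55225} \approx 1.1089 \cdot 10^{5}$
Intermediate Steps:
$\left(-333 + \frac{1}{\left(-3 + 12\right)^{2} + 154}\right)^{2} = \left(-333 + \frac{1}{9^{2} + 154}\right)^{2} = \left(-333 + \frac{1}{81 + 154}\right)^{2} = \left(-333 + \frac{1}{235}\right)^{2} = \left(- \frac{78254}{235}\right)^{2} = \frac{6123688516}{55225}$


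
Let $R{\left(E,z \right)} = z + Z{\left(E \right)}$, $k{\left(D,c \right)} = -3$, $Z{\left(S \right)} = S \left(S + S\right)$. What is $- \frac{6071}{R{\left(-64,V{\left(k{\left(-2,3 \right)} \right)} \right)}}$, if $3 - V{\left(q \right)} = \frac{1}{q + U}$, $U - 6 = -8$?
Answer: $- \frac{2335}{3152} \approx -0.7408$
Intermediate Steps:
$Z{\left(S \right)} = 2 S^{2}$ ($Z{\left(S \right)} = S 2 S = 2 S^{2}$)
$U = -2$ ($U = 6 - 8 = -2$)
$V{\left(q \right)} = 3 - \frac{1}{-2 + q}$ ($V{\left(q \right)} = 3 - \frac{1}{q - 2} = 3 - \frac{1}{-2 + q}$)
$R{\left(E,z \right)} = z + 2 E^{2}$
$- \frac{6071}{R{\left(-64,V{\left(k{\left(-2,3 \right)} \right)} \right)}} = - \frac{6071}{\frac{-7 + 3 \left(-3\right)}{-2 - 3} + 2 \left(-64\right)^{2}} = - \frac{6071}{\frac{-7 - 9}{-5} + 2 \cdot 4096} = - \frac{6071}{\left(- \frac{1}{5}\right) \left(-16\right) + 8192} = - \frac{6071}{\frac{16}{5} + 8192} = - \frac{6071}{\frac{40976}{5}} = \left(-6071\right) \frac{5}{40976} = - \frac{2335}{3152}$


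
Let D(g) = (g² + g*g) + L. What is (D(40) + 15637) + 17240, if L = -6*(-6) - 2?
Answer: 36111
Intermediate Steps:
L = 34 (L = 36 - 2 = 34)
D(g) = 34 + 2*g² (D(g) = (g² + g*g) + 34 = (g² + g²) + 34 = 2*g² + 34 = 34 + 2*g²)
(D(40) + 15637) + 17240 = ((34 + 2*40²) + 15637) + 17240 = ((34 + 2*1600) + 15637) + 17240 = ((34 + 3200) + 15637) + 17240 = (3234 + 15637) + 17240 = 18871 + 17240 = 36111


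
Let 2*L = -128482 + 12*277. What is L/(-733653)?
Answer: 62579/733653 ≈ 0.085298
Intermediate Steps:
L = -62579 (L = (-128482 + 12*277)/2 = (-128482 + 3324)/2 = (½)*(-125158) = -62579)
L/(-733653) = -62579/(-733653) = -62579*(-1/733653) = 62579/733653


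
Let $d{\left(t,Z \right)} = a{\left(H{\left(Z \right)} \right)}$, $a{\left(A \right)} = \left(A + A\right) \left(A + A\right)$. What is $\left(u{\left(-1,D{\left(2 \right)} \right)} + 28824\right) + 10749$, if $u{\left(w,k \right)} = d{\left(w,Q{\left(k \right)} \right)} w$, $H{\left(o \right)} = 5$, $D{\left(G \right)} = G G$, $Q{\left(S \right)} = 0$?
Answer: $39473$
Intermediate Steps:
$D{\left(G \right)} = G^{2}$
$a{\left(A \right)} = 4 A^{2}$ ($a{\left(A \right)} = 2 A 2 A = 4 A^{2}$)
$d{\left(t,Z \right)} = 100$ ($d{\left(t,Z \right)} = 4 \cdot 5^{2} = 4 \cdot 25 = 100$)
$u{\left(w,k \right)} = 100 w$
$\left(u{\left(-1,D{\left(2 \right)} \right)} + 28824\right) + 10749 = \left(100 \left(-1\right) + 28824\right) + 10749 = \left(-100 + 28824\right) + 10749 = 28724 + 10749 = 39473$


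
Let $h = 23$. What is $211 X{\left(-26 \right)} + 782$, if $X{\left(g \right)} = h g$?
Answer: $-125396$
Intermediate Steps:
$X{\left(g \right)} = 23 g$
$211 X{\left(-26 \right)} + 782 = 211 \cdot 23 \left(-26\right) + 782 = 211 \left(-598\right) + 782 = -126178 + 782 = -125396$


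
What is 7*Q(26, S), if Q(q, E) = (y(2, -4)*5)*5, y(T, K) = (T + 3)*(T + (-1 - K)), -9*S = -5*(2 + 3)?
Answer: 4375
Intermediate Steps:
S = 25/9 (S = -(-5)*(2 + 3)/9 = -(-5)*5/9 = -1/9*(-25) = 25/9 ≈ 2.7778)
y(T, K) = (3 + T)*(-1 + T - K)
Q(q, E) = 625 (Q(q, E) = ((-3 + 2**2 - 3*(-4) + 2*2 - 1*(-4)*2)*5)*5 = ((-3 + 4 + 12 + 4 + 8)*5)*5 = (25*5)*5 = 125*5 = 625)
7*Q(26, S) = 7*625 = 4375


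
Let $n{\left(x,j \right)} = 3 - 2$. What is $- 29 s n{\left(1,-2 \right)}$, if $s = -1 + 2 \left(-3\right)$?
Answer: $203$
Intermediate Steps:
$n{\left(x,j \right)} = 1$
$s = -7$ ($s = -1 - 6 = -7$)
$- 29 s n{\left(1,-2 \right)} = \left(-29\right) \left(-7\right) 1 = 203 \cdot 1 = 203$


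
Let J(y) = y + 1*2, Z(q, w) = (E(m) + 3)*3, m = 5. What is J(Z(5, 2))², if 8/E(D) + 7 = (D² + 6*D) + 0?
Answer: 529/4 ≈ 132.25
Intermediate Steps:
E(D) = 8/(-7 + D² + 6*D) (E(D) = 8/(-7 + ((D² + 6*D) + 0)) = 8/(-7 + (D² + 6*D)) = 8/(-7 + D² + 6*D))
Z(q, w) = 19/2 (Z(q, w) = (8/(-7 + 5² + 6*5) + 3)*3 = (8/(-7 + 25 + 30) + 3)*3 = (8/48 + 3)*3 = (8*(1/48) + 3)*3 = (⅙ + 3)*3 = (19/6)*3 = 19/2)
J(y) = 2 + y (J(y) = y + 2 = 2 + y)
J(Z(5, 2))² = (2 + 19/2)² = (23/2)² = 529/4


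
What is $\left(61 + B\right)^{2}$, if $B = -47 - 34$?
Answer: $400$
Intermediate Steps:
$B = -81$
$\left(61 + B\right)^{2} = \left(61 - 81\right)^{2} = \left(-20\right)^{2} = 400$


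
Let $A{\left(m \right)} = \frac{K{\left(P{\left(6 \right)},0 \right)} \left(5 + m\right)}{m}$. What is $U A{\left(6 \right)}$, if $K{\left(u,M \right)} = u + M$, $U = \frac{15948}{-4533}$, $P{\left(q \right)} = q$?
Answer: $- \frac{58476}{1511} \approx -38.7$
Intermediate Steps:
$U = - \frac{5316}{1511}$ ($U = 15948 \left(- \frac{1}{4533}\right) = - \frac{5316}{1511} \approx -3.5182$)
$K{\left(u,M \right)} = M + u$
$A{\left(m \right)} = \frac{30 + 6 m}{m}$ ($A{\left(m \right)} = \frac{\left(0 + 6\right) \left(5 + m\right)}{m} = \frac{6 \left(5 + m\right)}{m} = \frac{30 + 6 m}{m}$)
$U A{\left(6 \right)} = - \frac{5316 \left(6 + \frac{30}{6}\right)}{1511} = - \frac{5316 \left(6 + 30 \cdot \frac{1}{6}\right)}{1511} = - \frac{5316 \left(6 + 5\right)}{1511} = \left(- \frac{5316}{1511}\right) 11 = - \frac{58476}{1511}$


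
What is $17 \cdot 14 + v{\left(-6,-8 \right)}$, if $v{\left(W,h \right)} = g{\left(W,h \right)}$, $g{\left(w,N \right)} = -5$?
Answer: $233$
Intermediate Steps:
$v{\left(W,h \right)} = -5$
$17 \cdot 14 + v{\left(-6,-8 \right)} = 17 \cdot 14 - 5 = 238 - 5 = 233$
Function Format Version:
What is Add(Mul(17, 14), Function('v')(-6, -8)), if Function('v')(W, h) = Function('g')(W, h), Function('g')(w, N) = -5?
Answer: 233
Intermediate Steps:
Function('v')(W, h) = -5
Add(Mul(17, 14), Function('v')(-6, -8)) = Add(Mul(17, 14), -5) = Add(238, -5) = 233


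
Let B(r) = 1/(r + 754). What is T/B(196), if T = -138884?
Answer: -131939800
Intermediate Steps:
B(r) = 1/(754 + r)
T/B(196) = -138884/(1/(754 + 196)) = -138884/(1/950) = -138884/1/950 = -138884*950 = -131939800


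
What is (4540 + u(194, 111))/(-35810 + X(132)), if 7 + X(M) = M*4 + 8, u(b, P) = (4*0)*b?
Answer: -4540/35281 ≈ -0.12868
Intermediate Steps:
u(b, P) = 0 (u(b, P) = 0*b = 0)
X(M) = 1 + 4*M (X(M) = -7 + (M*4 + 8) = -7 + (4*M + 8) = -7 + (8 + 4*M) = 1 + 4*M)
(4540 + u(194, 111))/(-35810 + X(132)) = (4540 + 0)/(-35810 + (1 + 4*132)) = 4540/(-35810 + (1 + 528)) = 4540/(-35810 + 529) = 4540/(-35281) = 4540*(-1/35281) = -4540/35281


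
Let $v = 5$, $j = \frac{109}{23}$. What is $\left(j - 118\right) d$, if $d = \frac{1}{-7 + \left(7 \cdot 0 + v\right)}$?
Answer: $\frac{2605}{46} \approx 56.63$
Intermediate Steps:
$j = \frac{109}{23}$ ($j = 109 \cdot \frac{1}{23} = \frac{109}{23} \approx 4.7391$)
$d = - \frac{1}{2}$ ($d = \frac{1}{-7 + \left(7 \cdot 0 + 5\right)} = \frac{1}{-7 + \left(0 + 5\right)} = \frac{1}{-7 + 5} = \frac{1}{-2} = - \frac{1}{2} \approx -0.5$)
$\left(j - 118\right) d = \left(\frac{109}{23} - 118\right) \left(- \frac{1}{2}\right) = \left(- \frac{2605}{23}\right) \left(- \frac{1}{2}\right) = \frac{2605}{46}$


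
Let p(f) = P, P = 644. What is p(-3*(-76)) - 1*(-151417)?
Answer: 152061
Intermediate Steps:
p(f) = 644
p(-3*(-76)) - 1*(-151417) = 644 - 1*(-151417) = 644 + 151417 = 152061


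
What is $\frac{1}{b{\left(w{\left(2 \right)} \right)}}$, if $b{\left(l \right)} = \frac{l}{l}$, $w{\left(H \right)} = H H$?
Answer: $1$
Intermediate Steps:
$w{\left(H \right)} = H^{2}$
$b{\left(l \right)} = 1$
$\frac{1}{b{\left(w{\left(2 \right)} \right)}} = 1^{-1} = 1$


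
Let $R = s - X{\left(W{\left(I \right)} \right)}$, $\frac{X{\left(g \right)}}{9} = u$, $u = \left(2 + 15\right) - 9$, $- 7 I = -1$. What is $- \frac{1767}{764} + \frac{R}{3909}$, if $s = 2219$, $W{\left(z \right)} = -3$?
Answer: $- \frac{5266895}{2986476} \approx -1.7636$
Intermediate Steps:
$I = \frac{1}{7}$ ($I = \left(- \frac{1}{7}\right) \left(-1\right) = \frac{1}{7} \approx 0.14286$)
$u = 8$ ($u = 17 - 9 = 8$)
$X{\left(g \right)} = 72$ ($X{\left(g \right)} = 9 \cdot 8 = 72$)
$R = 2147$ ($R = 2219 - 72 = 2147$)
$- \frac{1767}{764} + \frac{R}{3909} = - \frac{1767}{764} + \frac{2147}{3909} = - \frac{5266895}{2986476}$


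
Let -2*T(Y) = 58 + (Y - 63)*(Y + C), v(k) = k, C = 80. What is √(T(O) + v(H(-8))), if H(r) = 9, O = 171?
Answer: I*√13574 ≈ 116.51*I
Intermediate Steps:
T(Y) = -29 - (-63 + Y)*(80 + Y)/2 (T(Y) = -(58 + (Y - 63)*(Y + 80))/2 = -(58 + (-63 + Y)*(80 + Y))/2 = -29 - (-63 + Y)*(80 + Y)/2)
√(T(O) + v(H(-8))) = √((2491 - 17/2*171 - ½*171²) + 9) = √((2491 - 2907/2 - ½*29241) + 9) = √((2491 - 2907/2 - 29241/2) + 9) = √(-13583 + 9) = √(-13574) = I*√13574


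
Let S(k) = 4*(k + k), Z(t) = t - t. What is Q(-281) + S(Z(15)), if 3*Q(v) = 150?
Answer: 50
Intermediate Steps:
Z(t) = 0
Q(v) = 50 (Q(v) = (1/3)*150 = 50)
S(k) = 8*k (S(k) = 4*(2*k) = 8*k)
Q(-281) + S(Z(15)) = 50 + 8*0 = 50 + 0 = 50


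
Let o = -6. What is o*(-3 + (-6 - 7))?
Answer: 96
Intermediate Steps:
o*(-3 + (-6 - 7)) = -6*(-3 + (-6 - 7)) = -6*(-3 - 13) = -6*(-16) = 96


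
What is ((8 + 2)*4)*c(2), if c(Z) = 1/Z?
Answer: 20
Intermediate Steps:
((8 + 2)*4)*c(2) = ((8 + 2)*4)/2 = (10*4)*(½) = 40*(½) = 20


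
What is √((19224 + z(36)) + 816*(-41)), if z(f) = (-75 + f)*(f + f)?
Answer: 4*I*√1065 ≈ 130.54*I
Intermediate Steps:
z(f) = 2*f*(-75 + f) (z(f) = (-75 + f)*(2*f) = 2*f*(-75 + f))
√((19224 + z(36)) + 816*(-41)) = √((19224 + 2*36*(-75 + 36)) + 816*(-41)) = √((19224 + 2*36*(-39)) - 33456) = √((19224 - 2808) - 33456) = √(16416 - 33456) = √(-17040) = 4*I*√1065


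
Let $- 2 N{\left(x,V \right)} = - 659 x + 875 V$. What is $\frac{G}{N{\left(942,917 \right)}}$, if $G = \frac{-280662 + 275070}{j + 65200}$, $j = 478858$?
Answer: $\frac{5592}{49399650313} \approx 1.132 \cdot 10^{-7}$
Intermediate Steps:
$N{\left(x,V \right)} = - \frac{875 V}{2} + \frac{659 x}{2}$ ($N{\left(x,V \right)} = - \frac{- 659 x + 875 V}{2} = - \frac{875 V}{2} + \frac{659 x}{2}$)
$G = - \frac{2796}{272029}$ ($G = \frac{-280662 + 275070}{478858 + 65200} = - \frac{5592}{544058} = \left(-5592\right) \frac{1}{544058} = - \frac{2796}{272029} \approx -0.010278$)
$\frac{G}{N{\left(942,917 \right)}} = - \frac{2796}{272029 \left(\left(- \frac{875}{2}\right) 917 + \frac{659}{2} \cdot 942\right)} = - \frac{2796}{272029 \left(- \frac{802375}{2} + 310389\right)} = - \frac{2796}{272029 \left(- \frac{181597}{2}\right)} = \left(- \frac{2796}{272029}\right) \left(- \frac{2}{181597}\right) = \frac{5592}{49399650313}$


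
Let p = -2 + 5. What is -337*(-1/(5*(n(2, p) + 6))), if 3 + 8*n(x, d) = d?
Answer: 337/30 ≈ 11.233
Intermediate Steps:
p = 3
n(x, d) = -3/8 + d/8
-337*(-1/(5*(n(2, p) + 6))) = -337*(-1/(5*((-3/8 + (⅛)*3) + 6))) = -337*(-1/(5*((-3/8 + 3/8) + 6))) = -337*(-1/(5*(0 + 6))) = -337/((-5*6)) = -337/(-30) = -337*(-1/30) = 337/30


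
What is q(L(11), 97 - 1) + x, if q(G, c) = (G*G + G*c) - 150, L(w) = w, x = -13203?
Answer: -12176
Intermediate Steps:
q(G, c) = -150 + G² + G*c (q(G, c) = (G² + G*c) - 150 = -150 + G² + G*c)
q(L(11), 97 - 1) + x = (-150 + 11² + 11*(97 - 1)) - 13203 = (-150 + 121 + 11*96) - 13203 = (-150 + 121 + 1056) - 13203 = 1027 - 13203 = -12176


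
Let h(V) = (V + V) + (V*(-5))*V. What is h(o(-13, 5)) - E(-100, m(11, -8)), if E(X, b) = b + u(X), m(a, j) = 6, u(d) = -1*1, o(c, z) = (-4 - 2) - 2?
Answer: -341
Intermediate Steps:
o(c, z) = -8 (o(c, z) = -6 - 2 = -8)
u(d) = -1
h(V) = -5*V**2 + 2*V (h(V) = 2*V + (-5*V)*V = 2*V - 5*V**2 = -5*V**2 + 2*V)
E(X, b) = -1 + b (E(X, b) = b - 1 = -1 + b)
h(o(-13, 5)) - E(-100, m(11, -8)) = -8*(2 - 5*(-8)) - (-1 + 6) = -8*(2 + 40) - 1*5 = -8*42 - 5 = -336 - 5 = -341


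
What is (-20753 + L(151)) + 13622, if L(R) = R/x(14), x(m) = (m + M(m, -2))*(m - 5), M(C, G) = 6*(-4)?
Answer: -641941/90 ≈ -7132.7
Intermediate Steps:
M(C, G) = -24
x(m) = (-24 + m)*(-5 + m) (x(m) = (m - 24)*(m - 5) = (-24 + m)*(-5 + m))
L(R) = -R/90 (L(R) = R/(120 + 14² - 29*14) = R/(120 + 196 - 406) = R/(-90) = R*(-1/90) = -R/90)
(-20753 + L(151)) + 13622 = (-20753 - 1/90*151) + 13622 = (-20753 - 151/90) + 13622 = -1867921/90 + 13622 = -641941/90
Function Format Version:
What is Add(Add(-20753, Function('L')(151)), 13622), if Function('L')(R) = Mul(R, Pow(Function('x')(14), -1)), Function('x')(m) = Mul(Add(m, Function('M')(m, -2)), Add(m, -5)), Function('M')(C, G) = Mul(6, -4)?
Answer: Rational(-641941, 90) ≈ -7132.7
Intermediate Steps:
Function('M')(C, G) = -24
Function('x')(m) = Mul(Add(-24, m), Add(-5, m)) (Function('x')(m) = Mul(Add(m, -24), Add(m, -5)) = Mul(Add(-24, m), Add(-5, m)))
Function('L')(R) = Mul(Rational(-1, 90), R) (Function('L')(R) = Mul(R, Pow(Add(120, Pow(14, 2), Mul(-29, 14)), -1)) = Mul(R, Pow(Add(120, 196, -406), -1)) = Mul(R, Pow(-90, -1)) = Mul(R, Rational(-1, 90)) = Mul(Rational(-1, 90), R))
Add(Add(-20753, Function('L')(151)), 13622) = Add(Add(-20753, Mul(Rational(-1, 90), 151)), 13622) = Add(Add(-20753, Rational(-151, 90)), 13622) = Add(Rational(-1867921, 90), 13622) = Rational(-641941, 90)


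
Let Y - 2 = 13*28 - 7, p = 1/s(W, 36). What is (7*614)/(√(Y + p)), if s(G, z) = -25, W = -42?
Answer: 1535*√8974/641 ≈ 226.85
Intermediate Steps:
p = -1/25 (p = 1/(-25) = -1/25 ≈ -0.040000)
Y = 359 (Y = 2 + (13*28 - 7) = 2 + (364 - 7) = 2 + 357 = 359)
(7*614)/(√(Y + p)) = (7*614)/(√(359 - 1/25)) = 4298/(√(8974/25)) = 4298/((√8974/5)) = 4298*(5*√8974/8974) = 1535*√8974/641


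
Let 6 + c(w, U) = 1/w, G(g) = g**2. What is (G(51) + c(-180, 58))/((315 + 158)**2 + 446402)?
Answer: 467099/120623580 ≈ 0.0038724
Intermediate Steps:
c(w, U) = -6 + 1/w
(G(51) + c(-180, 58))/((315 + 158)**2 + 446402) = (51**2 + (-6 + 1/(-180)))/((315 + 158)**2 + 446402) = (2601 + (-6 - 1/180))/(473**2 + 446402) = (2601 - 1081/180)/(223729 + 446402) = (467099/180)/670131 = (467099/180)*(1/670131) = 467099/120623580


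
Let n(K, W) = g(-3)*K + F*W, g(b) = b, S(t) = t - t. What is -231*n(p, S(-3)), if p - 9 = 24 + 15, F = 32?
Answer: 33264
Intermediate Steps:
S(t) = 0
p = 48 (p = 9 + (24 + 15) = 9 + 39 = 48)
n(K, W) = -3*K + 32*W
-231*n(p, S(-3)) = -231*(-3*48 + 32*0) = -231*(-144 + 0) = -231*(-144) = 33264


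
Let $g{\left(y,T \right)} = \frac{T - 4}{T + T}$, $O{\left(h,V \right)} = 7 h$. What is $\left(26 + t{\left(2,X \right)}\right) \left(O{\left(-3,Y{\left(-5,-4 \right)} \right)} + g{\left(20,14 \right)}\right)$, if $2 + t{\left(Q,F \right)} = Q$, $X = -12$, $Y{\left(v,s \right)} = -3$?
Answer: $- \frac{3757}{7} \approx -536.71$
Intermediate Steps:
$t{\left(Q,F \right)} = -2 + Q$
$g{\left(y,T \right)} = \frac{-4 + T}{2 T}$
$\left(26 + t{\left(2,X \right)}\right) \left(O{\left(-3,Y{\left(-5,-4 \right)} \right)} + g{\left(20,14 \right)}\right) = \left(26 + \left(-2 + 2\right)\right) \left(7 \left(-3\right) + \frac{-4 + 14}{2 \cdot 14}\right) = \left(26 + 0\right) \left(-21 + \frac{1}{2} \cdot \frac{1}{14} \cdot 10\right) = 26 \left(-21 + \frac{5}{14}\right) = 26 \left(- \frac{289}{14}\right) = - \frac{3757}{7}$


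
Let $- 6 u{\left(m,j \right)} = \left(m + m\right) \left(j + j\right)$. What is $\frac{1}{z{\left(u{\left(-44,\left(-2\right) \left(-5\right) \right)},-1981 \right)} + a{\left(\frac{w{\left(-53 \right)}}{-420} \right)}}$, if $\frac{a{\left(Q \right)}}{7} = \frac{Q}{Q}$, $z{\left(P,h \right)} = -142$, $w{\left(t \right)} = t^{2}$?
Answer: $- \frac{1}{135} \approx -0.0074074$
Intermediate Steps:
$u{\left(m,j \right)} = - \frac{2 j m}{3}$ ($u{\left(m,j \right)} = - \frac{\left(m + m\right) \left(j + j\right)}{6} = - \frac{2 m 2 j}{6} = - \frac{4 j m}{6} = - \frac{2 j m}{3}$)
$a{\left(Q \right)} = 7$ ($a{\left(Q \right)} = 7 \frac{Q}{Q} = 7 \cdot 1 = 7$)
$\frac{1}{z{\left(u{\left(-44,\left(-2\right) \left(-5\right) \right)},-1981 \right)} + a{\left(\frac{w{\left(-53 \right)}}{-420} \right)}} = \frac{1}{-142 + 7} = \frac{1}{-135} = - \frac{1}{135}$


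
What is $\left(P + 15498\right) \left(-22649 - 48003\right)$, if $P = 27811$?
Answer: $-3059867468$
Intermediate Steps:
$\left(P + 15498\right) \left(-22649 - 48003\right) = \left(27811 + 15498\right) \left(-22649 - 48003\right) = 43309 \left(-70652\right) = -3059867468$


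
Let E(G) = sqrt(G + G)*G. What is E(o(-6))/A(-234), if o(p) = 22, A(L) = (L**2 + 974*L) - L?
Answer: -22*sqrt(11)/86463 ≈ -0.00084390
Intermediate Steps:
A(L) = L**2 + 973*L
E(G) = sqrt(2)*G**(3/2) (E(G) = sqrt(2*G)*G = (sqrt(2)*sqrt(G))*G = sqrt(2)*G**(3/2))
E(o(-6))/A(-234) = (sqrt(2)*22**(3/2))/((-234*(973 - 234))) = (sqrt(2)*(22*sqrt(22)))/((-234*739)) = (44*sqrt(11))/(-172926) = (44*sqrt(11))*(-1/172926) = -22*sqrt(11)/86463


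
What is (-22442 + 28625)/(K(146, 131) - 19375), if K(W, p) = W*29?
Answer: -2061/5047 ≈ -0.40836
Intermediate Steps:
K(W, p) = 29*W
(-22442 + 28625)/(K(146, 131) - 19375) = (-22442 + 28625)/(29*146 - 19375) = 6183/(4234 - 19375) = 6183/(-15141) = 6183*(-1/15141) = -2061/5047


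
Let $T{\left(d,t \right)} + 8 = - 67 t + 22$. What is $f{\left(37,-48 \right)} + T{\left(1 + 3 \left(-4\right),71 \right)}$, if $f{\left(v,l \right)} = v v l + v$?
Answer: $-70418$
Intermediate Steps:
$f{\left(v,l \right)} = v + l v^{2}$ ($f{\left(v,l \right)} = v^{2} l + v = l v^{2} + v = v + l v^{2}$)
$T{\left(d,t \right)} = 14 - 67 t$ ($T{\left(d,t \right)} = -8 - \left(-22 + 67 t\right) = 14 - 67 t$)
$f{\left(37,-48 \right)} + T{\left(1 + 3 \left(-4\right),71 \right)} = 37 \left(1 - 1776\right) + \left(14 - 4757\right) = 37 \left(-1775\right) - 4743 = -65675 - 4743 = -70418$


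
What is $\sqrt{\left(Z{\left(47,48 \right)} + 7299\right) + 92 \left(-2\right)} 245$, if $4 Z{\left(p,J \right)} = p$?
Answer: $\frac{245 \sqrt{28507}}{2} \approx 20683.0$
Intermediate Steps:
$Z{\left(p,J \right)} = \frac{p}{4}$
$\sqrt{\left(Z{\left(47,48 \right)} + 7299\right) + 92 \left(-2\right)} 245 = \sqrt{\left(\frac{1}{4} \cdot 47 + 7299\right) + 92 \left(-2\right)} 245 = \sqrt{\left(\frac{47}{4} + 7299\right) - 184} \cdot 245 = \sqrt{\frac{29243}{4} - 184} \cdot 245 = \sqrt{\frac{28507}{4}} \cdot 245 = \frac{\sqrt{28507}}{2} \cdot 245 = \frac{245 \sqrt{28507}}{2}$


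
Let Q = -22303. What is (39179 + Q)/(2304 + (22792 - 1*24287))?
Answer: 16876/809 ≈ 20.860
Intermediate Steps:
(39179 + Q)/(2304 + (22792 - 1*24287)) = (39179 - 22303)/(2304 + (22792 - 1*24287)) = 16876/(2304 + (22792 - 24287)) = 16876/(2304 - 1495) = 16876/809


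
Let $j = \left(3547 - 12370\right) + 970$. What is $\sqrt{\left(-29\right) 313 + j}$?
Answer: $i \sqrt{16930} \approx 130.12 i$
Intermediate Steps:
$j = -7853$ ($j = -8823 + 970 = -7853$)
$\sqrt{\left(-29\right) 313 + j} = \sqrt{\left(-29\right) 313 - 7853} = \sqrt{-9077 - 7853} = \sqrt{-16930} = i \sqrt{16930}$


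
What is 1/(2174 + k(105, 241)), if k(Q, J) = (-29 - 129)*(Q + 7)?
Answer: -1/15522 ≈ -6.4425e-5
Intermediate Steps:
k(Q, J) = -1106 - 158*Q (k(Q, J) = -158*(7 + Q) = -1106 - 158*Q)
1/(2174 + k(105, 241)) = 1/(2174 + (-1106 - 158*105)) = 1/(2174 + (-1106 - 16590)) = 1/(2174 - 17696) = 1/(-15522) = -1/15522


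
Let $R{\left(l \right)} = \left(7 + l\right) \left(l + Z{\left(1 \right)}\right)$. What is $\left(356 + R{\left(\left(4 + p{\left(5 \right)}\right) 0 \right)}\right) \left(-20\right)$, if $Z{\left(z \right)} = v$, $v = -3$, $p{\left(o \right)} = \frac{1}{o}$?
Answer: $-6700$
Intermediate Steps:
$Z{\left(z \right)} = -3$
$R{\left(l \right)} = \left(-3 + l\right) \left(7 + l\right)$ ($R{\left(l \right)} = \left(7 + l\right) \left(l - 3\right) = \left(7 + l\right) \left(-3 + l\right) = \left(-3 + l\right) \left(7 + l\right)$)
$\left(356 + R{\left(\left(4 + p{\left(5 \right)}\right) 0 \right)}\right) \left(-20\right) = \left(356 + \left(-21 + \left(\left(4 + \frac{1}{5}\right) 0\right)^{2} + 4 \left(4 + \frac{1}{5}\right) 0\right)\right) \left(-20\right) = \left(356 + \left(-21 + \left(\frac{21}{5} \cdot 0\right)^{2} + 4 \cdot \frac{21}{5} \cdot 0\right)\right) \left(-20\right) = \left(356 + \left(-21 + 0^{2} + 4 \cdot 0\right)\right) \left(-20\right) = \left(356 + \left(-21 + 0 + 0\right)\right) \left(-20\right) = \left(356 - 21\right) \left(-20\right) = 335 \left(-20\right) = -6700$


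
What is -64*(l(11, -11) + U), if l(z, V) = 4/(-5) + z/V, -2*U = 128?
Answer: 21056/5 ≈ 4211.2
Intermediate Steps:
U = -64 (U = -½*128 = -64)
l(z, V) = -⅘ + z/V (l(z, V) = 4*(-⅕) + z/V = -⅘ + z/V)
-64*(l(11, -11) + U) = -64*((-⅘ + 11/(-11)) - 64) = -64*((-⅘ + 11*(-1/11)) - 64) = -64*((-⅘ - 1) - 64) = -64*(-9/5 - 64) = -64*(-329/5) = 21056/5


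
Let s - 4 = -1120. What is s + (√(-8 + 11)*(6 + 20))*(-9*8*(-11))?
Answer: -1116 + 20592*√3 ≈ 34550.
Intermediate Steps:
s = -1116 (s = 4 - 1120 = -1116)
s + (√(-8 + 11)*(6 + 20))*(-9*8*(-11)) = -1116 + (√(-8 + 11)*(6 + 20))*(-9*8*(-11)) = -1116 + (√3*26)*(-72*(-11)) = -1116 + (26*√3)*792 = -1116 + 20592*√3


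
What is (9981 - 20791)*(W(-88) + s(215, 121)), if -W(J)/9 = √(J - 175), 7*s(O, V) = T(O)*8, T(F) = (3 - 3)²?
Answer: 97290*I*√263 ≈ 1.5778e+6*I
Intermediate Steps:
T(F) = 0 (T(F) = 0² = 0)
s(O, V) = 0 (s(O, V) = (0*8)/7 = (⅐)*0 = 0)
W(J) = -9*√(-175 + J) (W(J) = -9*√(J - 175) = -9*√(-175 + J))
(9981 - 20791)*(W(-88) + s(215, 121)) = (9981 - 20791)*(-9*√(-175 - 88) + 0) = -10810*(-9*I*√263 + 0) = -(-97290)*I*√263 = 97290*I*√263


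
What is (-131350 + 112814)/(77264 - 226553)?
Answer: 2648/21327 ≈ 0.12416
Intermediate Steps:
(-131350 + 112814)/(77264 - 226553) = -18536/(-149289) = -18536*(-1/149289) = 2648/21327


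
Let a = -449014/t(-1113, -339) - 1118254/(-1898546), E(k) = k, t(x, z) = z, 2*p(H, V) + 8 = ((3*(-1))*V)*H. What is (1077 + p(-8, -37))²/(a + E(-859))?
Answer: 127318677138627/149997164002 ≈ 848.81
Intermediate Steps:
p(H, V) = -4 - 3*H*V/2 (p(H, V) = -4 + (((3*(-1))*V)*H)/2 = -4 + ((-3*V)*H)/2 = -4 + (-3*H*V)/2 = -4 - 3*H*V/2)
a = 426426410875/321803547 (a = -449014/(-339) - 1118254/(-1898546) = -449014*(-1/339) - 1118254*(-1/1898546) = 449014/339 + 559127/949273 = 426426410875/321803547 ≈ 1325.1)
(1077 + p(-8, -37))²/(a + E(-859)) = (1077 + (-4 - 3/2*(-8)*(-37)))²/(426426410875/321803547 - 859) = (1077 + (-4 - 444))²/(149997164002/321803547) = (1077 - 448)²*(321803547/149997164002) = 629²*(321803547/149997164002) = 395641*(321803547/149997164002) = 127318677138627/149997164002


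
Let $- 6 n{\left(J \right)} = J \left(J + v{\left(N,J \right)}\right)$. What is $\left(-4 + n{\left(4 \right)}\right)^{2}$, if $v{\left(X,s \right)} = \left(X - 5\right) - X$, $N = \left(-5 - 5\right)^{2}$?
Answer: $\frac{100}{9} \approx 11.111$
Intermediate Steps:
$N = 100$ ($N = \left(-10\right)^{2} = 100$)
$v{\left(X,s \right)} = -5$ ($v{\left(X,s \right)} = \left(-5 + X\right) - X = -5$)
$n{\left(J \right)} = - \frac{J \left(-5 + J\right)}{6}$ ($n{\left(J \right)} = - \frac{J \left(J - 5\right)}{6} = - \frac{J \left(-5 + J\right)}{6}$)
$\left(-4 + n{\left(4 \right)}\right)^{2} = \left(-4 + \frac{1}{6} \cdot 4 \left(5 - 4\right)\right)^{2} = \left(-4 + \frac{1}{6} \cdot 4 \cdot 1\right)^{2} = \left(-4 + \frac{2}{3}\right)^{2} = \left(- \frac{10}{3}\right)^{2} = \frac{100}{9}$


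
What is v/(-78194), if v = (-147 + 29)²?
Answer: -6962/39097 ≈ -0.17807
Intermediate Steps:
v = 13924 (v = (-118)² = 13924)
v/(-78194) = 13924/(-78194) = 13924*(-1/78194) = -6962/39097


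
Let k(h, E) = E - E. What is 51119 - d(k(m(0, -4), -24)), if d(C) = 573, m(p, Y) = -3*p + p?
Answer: 50546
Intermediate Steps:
m(p, Y) = -2*p
k(h, E) = 0
51119 - d(k(m(0, -4), -24)) = 51119 - 1*573 = 51119 - 573 = 50546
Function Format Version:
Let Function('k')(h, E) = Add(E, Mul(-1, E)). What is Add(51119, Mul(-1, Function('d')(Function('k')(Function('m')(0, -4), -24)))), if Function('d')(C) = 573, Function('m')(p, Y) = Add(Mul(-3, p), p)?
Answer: 50546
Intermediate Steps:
Function('m')(p, Y) = Mul(-2, p)
Function('k')(h, E) = 0
Add(51119, Mul(-1, Function('d')(Function('k')(Function('m')(0, -4), -24)))) = Add(51119, Mul(-1, 573)) = Add(51119, -573) = 50546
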